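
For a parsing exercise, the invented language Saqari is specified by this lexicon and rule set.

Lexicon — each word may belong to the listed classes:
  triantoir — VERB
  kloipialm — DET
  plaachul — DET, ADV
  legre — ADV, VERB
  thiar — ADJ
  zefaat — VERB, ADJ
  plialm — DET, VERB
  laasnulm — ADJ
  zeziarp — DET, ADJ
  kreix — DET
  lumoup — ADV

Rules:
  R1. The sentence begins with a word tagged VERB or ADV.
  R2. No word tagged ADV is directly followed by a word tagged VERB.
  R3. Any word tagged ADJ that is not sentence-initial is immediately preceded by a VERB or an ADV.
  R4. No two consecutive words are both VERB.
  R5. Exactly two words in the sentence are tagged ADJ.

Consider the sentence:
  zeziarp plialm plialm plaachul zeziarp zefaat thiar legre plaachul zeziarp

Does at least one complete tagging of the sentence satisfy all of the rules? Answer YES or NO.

Candidates per position — 1:zeziarp {DET,ADJ}; 2:plialm {DET,VERB}; 3:plialm {DET,VERB}; 4:plaachul {DET,ADV}; 5:zeziarp {DET,ADJ}; 6:zefaat {VERB,ADJ}; 7:thiar {ADJ}; 8:legre {ADV,VERB}; 9:plaachul {DET,ADV}; 10:zeziarp {DET,ADJ}.
Rule 1 cannot be satisfied by any choice of tags from the lexicon.
So there is no consistent tagging.

NO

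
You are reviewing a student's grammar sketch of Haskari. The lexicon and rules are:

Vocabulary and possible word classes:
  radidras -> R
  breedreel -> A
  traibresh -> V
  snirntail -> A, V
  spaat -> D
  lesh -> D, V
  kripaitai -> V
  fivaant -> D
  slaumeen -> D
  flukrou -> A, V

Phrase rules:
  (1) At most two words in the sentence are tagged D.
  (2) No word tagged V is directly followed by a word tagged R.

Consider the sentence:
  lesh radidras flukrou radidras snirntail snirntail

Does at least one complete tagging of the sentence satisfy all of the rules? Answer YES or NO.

Candidates per position — 1:lesh {D,V}; 2:radidras {R}; 3:flukrou {A,V}; 4:radidras {R}; 5:snirntail {A,V}; 6:snirntail {A,V}.
One satisfying assignment: D R A R V V.
Checking: rule 1 holds; rule 2 holds.

YES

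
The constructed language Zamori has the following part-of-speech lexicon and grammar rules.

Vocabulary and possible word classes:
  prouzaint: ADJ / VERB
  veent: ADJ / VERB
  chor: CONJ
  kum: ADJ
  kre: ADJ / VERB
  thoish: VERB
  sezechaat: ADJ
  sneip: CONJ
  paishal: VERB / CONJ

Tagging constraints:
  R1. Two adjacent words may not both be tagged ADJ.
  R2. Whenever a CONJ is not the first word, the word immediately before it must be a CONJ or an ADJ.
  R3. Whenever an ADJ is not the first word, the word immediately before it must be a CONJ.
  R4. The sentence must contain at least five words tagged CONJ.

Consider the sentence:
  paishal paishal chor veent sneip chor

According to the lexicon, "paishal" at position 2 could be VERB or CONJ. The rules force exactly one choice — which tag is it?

Candidates per position — 1:paishal {VERB,CONJ}; 2:paishal {VERB,CONJ}; 3:chor {CONJ}; 4:veent {ADJ,VERB}; 5:sneip {CONJ}; 6:chor {CONJ}.
If word 1 were VERB, no tagging could satisfy rule 2; so word 1 is CONJ.
If word 2 were VERB, no tagging could satisfy rule 2; so word 2 is CONJ.
If word 4 were VERB, no tagging could satisfy rule 2; so word 4 is ADJ.
That leaves exactly one tagging: CONJ CONJ CONJ ADJ CONJ CONJ.
Rule-by-rule: rule 1 ✓; rule 2 ✓; rule 3 ✓; rule 4 ✓.

CONJ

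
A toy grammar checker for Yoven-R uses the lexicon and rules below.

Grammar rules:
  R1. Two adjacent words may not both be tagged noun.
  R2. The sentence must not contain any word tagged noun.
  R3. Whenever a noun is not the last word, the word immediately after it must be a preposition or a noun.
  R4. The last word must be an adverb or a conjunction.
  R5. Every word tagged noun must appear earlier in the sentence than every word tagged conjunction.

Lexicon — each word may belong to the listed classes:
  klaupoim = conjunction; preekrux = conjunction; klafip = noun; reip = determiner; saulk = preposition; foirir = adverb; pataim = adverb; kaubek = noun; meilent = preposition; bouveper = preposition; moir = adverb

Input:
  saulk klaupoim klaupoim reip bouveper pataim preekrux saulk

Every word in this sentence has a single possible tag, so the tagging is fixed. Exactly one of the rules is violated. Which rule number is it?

Fixed tagging: preposition conjunction conjunction determiner preposition adverb conjunction preposition.
Checking each rule: R1 holds, R2 holds, R3 holds, R4 violated, R5 holds.
Only rule 4 fails.

4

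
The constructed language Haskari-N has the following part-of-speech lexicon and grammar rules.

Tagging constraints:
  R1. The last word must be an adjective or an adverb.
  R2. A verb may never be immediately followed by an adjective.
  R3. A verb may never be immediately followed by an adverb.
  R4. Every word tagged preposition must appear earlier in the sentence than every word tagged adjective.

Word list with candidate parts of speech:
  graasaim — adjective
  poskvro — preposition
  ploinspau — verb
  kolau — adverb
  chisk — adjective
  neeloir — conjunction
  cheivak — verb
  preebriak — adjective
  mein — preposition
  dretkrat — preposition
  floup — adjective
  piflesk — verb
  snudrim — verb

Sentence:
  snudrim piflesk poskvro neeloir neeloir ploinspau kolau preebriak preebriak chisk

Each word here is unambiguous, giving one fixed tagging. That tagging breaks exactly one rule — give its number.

3

Fixed tagging: verb verb preposition conjunction conjunction verb adverb adjective adjective adjective.
Checking each rule: R1 ok, R2 ok, R3 fails, R4 ok.
Only rule 3 fails.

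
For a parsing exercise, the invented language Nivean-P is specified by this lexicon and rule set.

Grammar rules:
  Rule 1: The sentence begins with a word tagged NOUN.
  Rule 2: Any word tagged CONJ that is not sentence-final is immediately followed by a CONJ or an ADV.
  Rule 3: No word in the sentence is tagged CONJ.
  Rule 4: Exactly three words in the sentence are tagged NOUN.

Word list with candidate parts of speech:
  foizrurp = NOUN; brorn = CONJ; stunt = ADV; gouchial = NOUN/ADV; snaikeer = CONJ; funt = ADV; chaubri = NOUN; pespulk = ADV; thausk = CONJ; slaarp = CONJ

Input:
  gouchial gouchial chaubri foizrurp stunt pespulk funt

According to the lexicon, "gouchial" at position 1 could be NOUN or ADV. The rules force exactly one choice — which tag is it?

Candidates per position — 1:gouchial {NOUN,ADV}; 2:gouchial {NOUN,ADV}; 3:chaubri {NOUN}; 4:foizrurp {NOUN}; 5:stunt {ADV}; 6:pespulk {ADV}; 7:funt {ADV}.
Position 1: ADV is ruled out by rule 1; that leaves NOUN.
Position 2: NOUN is ruled out by rule 4; that leaves ADV.
That leaves exactly one tagging: NOUN ADV NOUN NOUN ADV ADV ADV.
Check: rule 1 ok; rule 2 ok; rule 3 ok; rule 4 ok.

NOUN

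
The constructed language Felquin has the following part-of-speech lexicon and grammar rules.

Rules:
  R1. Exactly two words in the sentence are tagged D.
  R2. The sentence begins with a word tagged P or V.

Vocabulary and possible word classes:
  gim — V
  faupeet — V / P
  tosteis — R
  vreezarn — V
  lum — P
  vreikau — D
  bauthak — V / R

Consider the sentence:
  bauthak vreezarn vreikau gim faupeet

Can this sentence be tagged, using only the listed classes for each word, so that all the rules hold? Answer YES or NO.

NO

Candidates per position — 1:bauthak {V,R}; 2:vreezarn {V}; 3:vreikau {D}; 4:gim {V}; 5:faupeet {V,P}.
Rule 1 cannot be satisfied by any choice of tags from the lexicon.
So there is no consistent tagging.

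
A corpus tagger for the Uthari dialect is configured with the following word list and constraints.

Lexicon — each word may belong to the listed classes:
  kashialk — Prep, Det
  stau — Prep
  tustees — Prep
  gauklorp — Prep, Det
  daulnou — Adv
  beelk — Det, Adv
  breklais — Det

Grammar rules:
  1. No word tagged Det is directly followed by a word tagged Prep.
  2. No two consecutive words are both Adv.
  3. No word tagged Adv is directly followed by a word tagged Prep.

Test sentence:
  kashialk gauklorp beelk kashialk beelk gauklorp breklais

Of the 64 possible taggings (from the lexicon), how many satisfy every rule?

12

Candidates per position — 1:kashialk {Prep,Det}; 2:gauklorp {Prep,Det}; 3:beelk {Det,Adv}; 4:kashialk {Prep,Det}; 5:beelk {Det,Adv}; 6:gauklorp {Prep,Det}; 7:breklais {Det}.
There are 64 candidate sequences in total.
Checking each against the rules leaves 12 sequences.
Count = 12.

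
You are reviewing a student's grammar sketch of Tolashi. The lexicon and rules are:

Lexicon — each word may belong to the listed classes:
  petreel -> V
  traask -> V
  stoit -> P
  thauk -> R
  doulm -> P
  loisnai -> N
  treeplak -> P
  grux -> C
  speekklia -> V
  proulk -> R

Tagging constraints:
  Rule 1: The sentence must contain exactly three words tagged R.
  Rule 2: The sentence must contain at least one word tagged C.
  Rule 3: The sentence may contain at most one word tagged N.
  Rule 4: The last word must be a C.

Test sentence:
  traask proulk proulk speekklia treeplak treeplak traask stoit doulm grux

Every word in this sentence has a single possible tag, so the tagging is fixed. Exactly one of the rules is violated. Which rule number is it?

Fixed tagging: V R R V P P V P P C.
Rule check: R1 violated, R2 holds, R3 holds, R4 holds.
Only rule 1 fails.

1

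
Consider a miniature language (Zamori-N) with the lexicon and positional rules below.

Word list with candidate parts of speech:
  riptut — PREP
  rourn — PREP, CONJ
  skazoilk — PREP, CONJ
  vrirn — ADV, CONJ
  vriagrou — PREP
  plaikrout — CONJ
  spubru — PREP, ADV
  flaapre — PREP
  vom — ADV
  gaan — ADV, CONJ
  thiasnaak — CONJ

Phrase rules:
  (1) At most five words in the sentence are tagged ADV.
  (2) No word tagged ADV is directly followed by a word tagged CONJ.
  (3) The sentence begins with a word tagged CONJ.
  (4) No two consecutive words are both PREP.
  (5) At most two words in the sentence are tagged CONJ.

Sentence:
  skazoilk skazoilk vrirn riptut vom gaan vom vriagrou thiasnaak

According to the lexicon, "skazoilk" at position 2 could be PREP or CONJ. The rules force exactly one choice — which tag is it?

Candidates per position — 1:skazoilk {PREP,CONJ}; 2:skazoilk {PREP,CONJ}; 3:vrirn {ADV,CONJ}; 4:riptut {PREP}; 5:vom {ADV}; 6:gaan {ADV,CONJ}; 7:vom {ADV}; 8:vriagrou {PREP}; 9:thiasnaak {CONJ}.
Position 1: tagging it PREP would leave rule 3 unsatisfiable, so it must be CONJ.
Position 2: tagging it CONJ would leave rule 5 unsatisfiable, so it must be PREP.
Position 3: tagging it CONJ would leave rule 5 unsatisfiable, so it must be ADV.
Position 6: tagging it CONJ would leave rule 2 unsatisfiable, so it must be ADV.
So the tagging must be: CONJ PREP ADV PREP ADV ADV ADV PREP CONJ.
Check: rule 1 ok; rule 2 ok; rule 3 ok; rule 4 ok; rule 5 ok.

PREP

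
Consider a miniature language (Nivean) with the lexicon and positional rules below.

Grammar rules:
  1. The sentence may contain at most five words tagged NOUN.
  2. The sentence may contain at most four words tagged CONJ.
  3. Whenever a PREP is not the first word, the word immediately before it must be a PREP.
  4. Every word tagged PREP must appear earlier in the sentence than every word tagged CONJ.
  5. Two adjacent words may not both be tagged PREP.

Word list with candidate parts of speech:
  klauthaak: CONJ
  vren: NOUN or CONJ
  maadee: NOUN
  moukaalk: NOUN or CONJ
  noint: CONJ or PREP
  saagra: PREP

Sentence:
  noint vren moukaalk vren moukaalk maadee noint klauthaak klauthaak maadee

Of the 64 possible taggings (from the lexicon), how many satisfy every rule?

Candidates per position — 1:noint {CONJ,PREP}; 2:vren {NOUN,CONJ}; 3:moukaalk {NOUN,CONJ}; 4:vren {NOUN,CONJ}; 5:moukaalk {NOUN,CONJ}; 6:maadee {NOUN}; 7:noint {CONJ,PREP}; 8:klauthaak {CONJ}; 9:klauthaak {CONJ}; 10:maadee {NOUN}.
There are 64 candidate sequences in total.
The sequences that satisfy every rule: PREP NOUN NOUN NOUN CONJ NOUN CONJ CONJ CONJ NOUN; PREP NOUN NOUN CONJ NOUN NOUN CONJ CONJ CONJ NOUN; PREP NOUN CONJ NOUN NOUN NOUN CONJ CONJ CONJ NOUN; PREP CONJ NOUN NOUN NOUN NOUN CONJ CONJ CONJ NOUN.
Count = 4.

4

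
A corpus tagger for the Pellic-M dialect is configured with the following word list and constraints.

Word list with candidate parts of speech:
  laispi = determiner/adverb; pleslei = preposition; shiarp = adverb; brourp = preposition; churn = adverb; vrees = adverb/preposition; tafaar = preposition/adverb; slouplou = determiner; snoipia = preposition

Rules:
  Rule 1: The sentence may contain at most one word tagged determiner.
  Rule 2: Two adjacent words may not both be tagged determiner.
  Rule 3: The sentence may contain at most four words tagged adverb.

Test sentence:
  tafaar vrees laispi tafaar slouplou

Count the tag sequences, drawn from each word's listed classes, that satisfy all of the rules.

8

Candidates per position — 1:tafaar {preposition,adverb}; 2:vrees {adverb,preposition}; 3:laispi {determiner,adverb}; 4:tafaar {preposition,adverb}; 5:slouplou {determiner}.
There are 16 candidate sequences in total.
Checking each against the rules leaves 8 sequences.
Count = 8.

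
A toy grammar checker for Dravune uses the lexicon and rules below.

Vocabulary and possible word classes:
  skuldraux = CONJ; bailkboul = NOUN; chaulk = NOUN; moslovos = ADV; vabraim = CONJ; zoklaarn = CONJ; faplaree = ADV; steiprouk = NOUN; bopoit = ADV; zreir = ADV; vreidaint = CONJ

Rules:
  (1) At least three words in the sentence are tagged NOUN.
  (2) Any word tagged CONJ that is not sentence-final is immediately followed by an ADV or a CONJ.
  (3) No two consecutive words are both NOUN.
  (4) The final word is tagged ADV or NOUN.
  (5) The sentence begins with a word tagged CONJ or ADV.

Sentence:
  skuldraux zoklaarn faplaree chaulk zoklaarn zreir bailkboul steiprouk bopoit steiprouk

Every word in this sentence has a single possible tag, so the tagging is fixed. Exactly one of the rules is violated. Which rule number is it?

Fixed tagging: CONJ CONJ ADV NOUN CONJ ADV NOUN NOUN ADV NOUN.
Applying the rules: R1 pass, R2 pass, R3 fail, R4 pass, R5 pass.
Only rule 3 fails.

3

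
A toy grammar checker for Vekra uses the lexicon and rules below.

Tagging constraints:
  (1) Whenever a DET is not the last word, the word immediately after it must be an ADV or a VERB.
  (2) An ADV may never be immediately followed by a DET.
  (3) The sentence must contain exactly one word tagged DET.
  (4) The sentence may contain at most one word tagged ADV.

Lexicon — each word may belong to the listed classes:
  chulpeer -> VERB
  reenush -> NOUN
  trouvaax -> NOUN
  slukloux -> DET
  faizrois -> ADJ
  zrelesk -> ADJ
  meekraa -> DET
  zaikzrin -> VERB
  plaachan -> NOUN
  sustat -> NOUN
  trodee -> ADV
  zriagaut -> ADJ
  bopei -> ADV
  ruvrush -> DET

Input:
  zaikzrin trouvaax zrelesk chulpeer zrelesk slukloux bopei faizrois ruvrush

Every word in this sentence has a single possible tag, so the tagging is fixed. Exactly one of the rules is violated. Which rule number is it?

Fixed tagging: VERB NOUN ADJ VERB ADJ DET ADV ADJ DET.
Rule check: R1 holds, R2 holds, R3 violated, R4 holds.
Only rule 3 fails.

3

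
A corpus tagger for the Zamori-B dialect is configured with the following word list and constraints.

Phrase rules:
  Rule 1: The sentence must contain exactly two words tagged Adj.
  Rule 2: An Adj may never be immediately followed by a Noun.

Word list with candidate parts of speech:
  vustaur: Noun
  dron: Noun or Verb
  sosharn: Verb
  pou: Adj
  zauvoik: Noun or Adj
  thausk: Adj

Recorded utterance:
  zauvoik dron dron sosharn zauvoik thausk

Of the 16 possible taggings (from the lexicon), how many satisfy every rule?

6

Candidates per position — 1:zauvoik {Noun,Adj}; 2:dron {Noun,Verb}; 3:dron {Noun,Verb}; 4:sosharn {Verb}; 5:zauvoik {Noun,Adj}; 6:thausk {Adj}.
There are 16 candidate sequences in total.
Checking each against the rules leaves 6 sequences.
Count = 6.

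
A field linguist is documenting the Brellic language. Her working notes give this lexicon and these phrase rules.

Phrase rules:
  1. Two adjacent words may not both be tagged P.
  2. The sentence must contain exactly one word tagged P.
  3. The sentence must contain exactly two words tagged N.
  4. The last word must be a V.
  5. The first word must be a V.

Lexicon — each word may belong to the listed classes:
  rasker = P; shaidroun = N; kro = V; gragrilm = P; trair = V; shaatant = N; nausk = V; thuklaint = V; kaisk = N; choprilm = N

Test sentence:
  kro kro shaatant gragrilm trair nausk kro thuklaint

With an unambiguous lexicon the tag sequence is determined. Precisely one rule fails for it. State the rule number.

3

Fixed tagging: V V N P V V V V.
Checking each rule: R1 pass, R2 pass, R3 fail, R4 pass, R5 pass.
Only rule 3 fails.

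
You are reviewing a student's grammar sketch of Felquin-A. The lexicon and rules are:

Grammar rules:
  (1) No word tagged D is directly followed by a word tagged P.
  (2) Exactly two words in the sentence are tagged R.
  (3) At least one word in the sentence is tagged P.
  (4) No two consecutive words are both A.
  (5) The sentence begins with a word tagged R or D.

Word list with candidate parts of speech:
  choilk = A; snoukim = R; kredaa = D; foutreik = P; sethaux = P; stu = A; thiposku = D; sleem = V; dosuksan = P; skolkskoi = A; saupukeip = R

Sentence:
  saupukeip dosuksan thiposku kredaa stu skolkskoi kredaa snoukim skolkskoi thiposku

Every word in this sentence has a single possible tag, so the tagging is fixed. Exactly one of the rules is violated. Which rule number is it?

4

Fixed tagging: R P D D A A D R A D.
Rule check: R1 ✓, R2 ✓, R3 ✓, R4 ✗, R5 ✓.
Only rule 4 fails.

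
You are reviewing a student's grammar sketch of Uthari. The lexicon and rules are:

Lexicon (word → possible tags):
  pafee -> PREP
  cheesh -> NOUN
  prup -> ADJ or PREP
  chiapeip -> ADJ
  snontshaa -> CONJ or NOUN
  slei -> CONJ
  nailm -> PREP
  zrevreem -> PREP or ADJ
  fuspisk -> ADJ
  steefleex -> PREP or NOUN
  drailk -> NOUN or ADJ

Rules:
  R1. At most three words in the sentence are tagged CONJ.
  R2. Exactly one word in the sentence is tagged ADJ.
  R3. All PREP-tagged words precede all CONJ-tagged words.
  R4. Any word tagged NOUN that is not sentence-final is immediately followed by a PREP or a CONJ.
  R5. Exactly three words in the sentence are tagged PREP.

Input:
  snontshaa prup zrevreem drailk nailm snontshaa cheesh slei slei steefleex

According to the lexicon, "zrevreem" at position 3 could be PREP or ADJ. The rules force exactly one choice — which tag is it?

PREP

Candidates per position — 1:snontshaa {CONJ,NOUN}; 2:prup {ADJ,PREP}; 3:zrevreem {PREP,ADJ}; 4:drailk {NOUN,ADJ}; 5:nailm {PREP}; 6:snontshaa {CONJ,NOUN}; 7:cheesh {NOUN}; 8:slei {CONJ}; 9:slei {CONJ}; 10:steefleex {PREP,NOUN}.
Word 1 cannot be CONJ — rule 3 would then fail for every completion. It is NOUN.
Word 2 cannot be ADJ — rule 4 would then fail for every completion. It is PREP.
Word 6 cannot be NOUN — rule 4 would then fail for every completion. It is CONJ.
Word 10 cannot be PREP — rule 3 would then fail for every completion. It is NOUN.
Word 3 cannot be ADJ — rule 5 would then fail for every completion. It is PREP.
Word 4 cannot be NOUN — rule 2 would then fail for every completion. It is ADJ.
That leaves exactly one tagging: NOUN PREP PREP ADJ PREP CONJ NOUN CONJ CONJ NOUN.
Check: rule 1 ✓; rule 2 ✓; rule 3 ✓; rule 4 ✓; rule 5 ✓.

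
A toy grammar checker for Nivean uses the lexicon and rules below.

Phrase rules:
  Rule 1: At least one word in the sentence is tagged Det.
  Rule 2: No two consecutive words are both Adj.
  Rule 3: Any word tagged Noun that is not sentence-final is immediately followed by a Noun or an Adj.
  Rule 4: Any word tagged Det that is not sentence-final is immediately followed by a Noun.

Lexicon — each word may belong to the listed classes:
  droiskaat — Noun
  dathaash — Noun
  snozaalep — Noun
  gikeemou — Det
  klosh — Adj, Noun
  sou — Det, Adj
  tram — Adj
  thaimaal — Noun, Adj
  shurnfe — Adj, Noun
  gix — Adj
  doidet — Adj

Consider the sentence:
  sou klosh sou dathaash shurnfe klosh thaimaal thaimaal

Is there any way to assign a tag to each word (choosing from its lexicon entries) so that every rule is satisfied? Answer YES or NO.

YES

Candidates per position — 1:sou {Det,Adj}; 2:klosh {Adj,Noun}; 3:sou {Det,Adj}; 4:dathaash {Noun}; 5:shurnfe {Adj,Noun}; 6:klosh {Adj,Noun}; 7:thaimaal {Noun,Adj}; 8:thaimaal {Noun,Adj}.
One satisfying assignment: Det Noun Adj Noun Adj Noun Noun Noun.
Rule-by-rule: rule 1 holds; rule 2 holds; rule 3 holds; rule 4 holds.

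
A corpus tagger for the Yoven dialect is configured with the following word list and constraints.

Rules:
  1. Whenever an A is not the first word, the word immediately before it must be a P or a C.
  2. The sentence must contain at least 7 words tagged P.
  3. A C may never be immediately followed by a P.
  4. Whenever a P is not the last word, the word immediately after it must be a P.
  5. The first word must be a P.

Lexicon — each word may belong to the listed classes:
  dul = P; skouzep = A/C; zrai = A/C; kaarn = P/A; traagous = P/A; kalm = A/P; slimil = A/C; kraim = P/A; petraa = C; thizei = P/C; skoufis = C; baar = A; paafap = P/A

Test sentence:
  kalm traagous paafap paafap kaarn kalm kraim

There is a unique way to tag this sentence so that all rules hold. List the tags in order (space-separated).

P P P P P P P

Candidates per position — 1:kalm {A,P}; 2:traagous {P,A}; 3:paafap {P,A}; 4:paafap {P,A}; 5:kaarn {P,A}; 6:kalm {A,P}; 7:kraim {P,A}.
Word 1 cannot be A — rule 2 would then fail for every completion. It is P.
Word 2 cannot be A — rule 2 would then fail for every completion. It is P.
Word 3 cannot be A — rule 2 would then fail for every completion. It is P.
Word 4 cannot be A — rule 2 would then fail for every completion. It is P.
Word 5 cannot be A — rule 2 would then fail for every completion. It is P.
Word 6 cannot be A — rule 2 would then fail for every completion. It is P.
Word 7 cannot be A — rule 2 would then fail for every completion. It is P.
So the tagging must be: P P P P P P P.
Checking: rule 1 ✓; rule 2 ✓; rule 3 ✓; rule 4 ✓; rule 5 ✓.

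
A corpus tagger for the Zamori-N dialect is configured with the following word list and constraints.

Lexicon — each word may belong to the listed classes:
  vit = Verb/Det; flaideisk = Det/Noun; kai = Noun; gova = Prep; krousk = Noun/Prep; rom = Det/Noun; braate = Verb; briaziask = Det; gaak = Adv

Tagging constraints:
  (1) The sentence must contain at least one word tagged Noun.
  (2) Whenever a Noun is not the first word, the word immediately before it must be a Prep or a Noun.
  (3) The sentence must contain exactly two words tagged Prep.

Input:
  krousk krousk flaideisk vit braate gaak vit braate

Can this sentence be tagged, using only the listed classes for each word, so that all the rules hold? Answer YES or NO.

YES

Candidates per position — 1:krousk {Noun,Prep}; 2:krousk {Noun,Prep}; 3:flaideisk {Det,Noun}; 4:vit {Verb,Det}; 5:braate {Verb}; 6:gaak {Adv}; 7:vit {Verb,Det}; 8:braate {Verb}.
One satisfying assignment: Prep Prep Noun Det Verb Adv Det Verb.
Verifying each rule — rule 1 ok; rule 2 ok; rule 3 ok.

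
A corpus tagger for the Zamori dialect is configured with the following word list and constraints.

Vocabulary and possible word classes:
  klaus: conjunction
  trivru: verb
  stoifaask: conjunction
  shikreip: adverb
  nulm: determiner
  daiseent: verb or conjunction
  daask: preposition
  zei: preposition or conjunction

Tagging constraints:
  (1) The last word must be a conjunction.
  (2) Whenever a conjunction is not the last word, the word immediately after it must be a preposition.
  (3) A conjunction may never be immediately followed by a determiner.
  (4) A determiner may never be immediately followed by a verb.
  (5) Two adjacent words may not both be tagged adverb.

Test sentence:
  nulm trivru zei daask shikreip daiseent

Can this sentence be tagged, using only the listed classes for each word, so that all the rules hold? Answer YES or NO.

Candidates per position — 1:nulm {determiner}; 2:trivru {verb}; 3:zei {preposition,conjunction}; 4:daask {preposition}; 5:shikreip {adverb}; 6:daiseent {verb,conjunction}.
Rule 4 cannot be satisfied by any choice of tags from the lexicon.
So there is no consistent tagging.

NO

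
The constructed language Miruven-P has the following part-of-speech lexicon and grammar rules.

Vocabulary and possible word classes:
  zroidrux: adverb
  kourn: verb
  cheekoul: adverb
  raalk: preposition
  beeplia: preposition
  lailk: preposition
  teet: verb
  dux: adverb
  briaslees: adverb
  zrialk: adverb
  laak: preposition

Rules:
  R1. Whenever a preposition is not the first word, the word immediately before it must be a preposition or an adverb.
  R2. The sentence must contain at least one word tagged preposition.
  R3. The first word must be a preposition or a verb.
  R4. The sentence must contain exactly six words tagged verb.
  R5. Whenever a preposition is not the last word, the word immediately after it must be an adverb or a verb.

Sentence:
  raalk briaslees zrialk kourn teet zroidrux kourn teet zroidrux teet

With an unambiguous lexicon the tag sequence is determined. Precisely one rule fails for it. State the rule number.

Fixed tagging: preposition adverb adverb verb verb adverb verb verb adverb verb.
Rule check: R1 pass, R2 pass, R3 pass, R4 fail, R5 pass.
Only rule 4 fails.

4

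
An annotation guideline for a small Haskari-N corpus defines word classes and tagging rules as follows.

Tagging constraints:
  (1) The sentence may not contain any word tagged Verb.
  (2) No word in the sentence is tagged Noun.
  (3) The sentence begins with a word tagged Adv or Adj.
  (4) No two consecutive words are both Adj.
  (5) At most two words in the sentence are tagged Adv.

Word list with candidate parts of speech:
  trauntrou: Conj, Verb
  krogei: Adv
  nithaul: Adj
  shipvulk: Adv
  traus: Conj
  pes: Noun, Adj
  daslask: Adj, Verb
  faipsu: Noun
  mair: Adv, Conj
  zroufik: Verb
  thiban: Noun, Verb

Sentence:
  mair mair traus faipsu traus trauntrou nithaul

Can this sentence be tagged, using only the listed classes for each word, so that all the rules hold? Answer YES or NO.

Candidates per position — 1:mair {Adv,Conj}; 2:mair {Adv,Conj}; 3:traus {Conj}; 4:faipsu {Noun}; 5:traus {Conj}; 6:trauntrou {Conj,Verb}; 7:nithaul {Adj}.
Rule 2 cannot be satisfied by any choice of tags from the lexicon.
So there is no consistent tagging.

NO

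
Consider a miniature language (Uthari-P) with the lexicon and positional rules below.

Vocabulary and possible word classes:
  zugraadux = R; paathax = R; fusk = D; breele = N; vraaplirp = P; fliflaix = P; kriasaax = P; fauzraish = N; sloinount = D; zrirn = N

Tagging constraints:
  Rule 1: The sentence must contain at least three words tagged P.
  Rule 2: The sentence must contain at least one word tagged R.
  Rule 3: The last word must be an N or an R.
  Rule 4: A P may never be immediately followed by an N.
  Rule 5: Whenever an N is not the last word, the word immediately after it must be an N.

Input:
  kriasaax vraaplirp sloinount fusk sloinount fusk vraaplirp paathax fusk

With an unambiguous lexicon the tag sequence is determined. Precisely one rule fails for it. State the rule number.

Fixed tagging: P P D D D D P R D.
Rule check: R1 holds, R2 holds, R3 violated, R4 holds, R5 holds.
Only rule 3 fails.

3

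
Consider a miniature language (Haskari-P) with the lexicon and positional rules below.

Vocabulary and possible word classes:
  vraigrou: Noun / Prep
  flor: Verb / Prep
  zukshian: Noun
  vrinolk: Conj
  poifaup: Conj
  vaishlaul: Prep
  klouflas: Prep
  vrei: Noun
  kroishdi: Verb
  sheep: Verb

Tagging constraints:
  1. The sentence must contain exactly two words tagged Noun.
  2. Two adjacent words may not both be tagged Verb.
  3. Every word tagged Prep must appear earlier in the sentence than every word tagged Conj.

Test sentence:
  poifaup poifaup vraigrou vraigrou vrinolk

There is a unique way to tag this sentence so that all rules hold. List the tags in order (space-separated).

Conj Conj Noun Noun Conj

Candidates per position — 1:poifaup {Conj}; 2:poifaup {Conj}; 3:vraigrou {Noun,Prep}; 4:vraigrou {Noun,Prep}; 5:vrinolk {Conj}.
Word 3 cannot be Prep — rule 1 would then fail for every completion. It is Noun.
Word 4 cannot be Prep — rule 1 would then fail for every completion. It is Noun.
That leaves exactly one tagging: Conj Conj Noun Noun Conj.
Check: rule 1 ok; rule 2 ok; rule 3 ok.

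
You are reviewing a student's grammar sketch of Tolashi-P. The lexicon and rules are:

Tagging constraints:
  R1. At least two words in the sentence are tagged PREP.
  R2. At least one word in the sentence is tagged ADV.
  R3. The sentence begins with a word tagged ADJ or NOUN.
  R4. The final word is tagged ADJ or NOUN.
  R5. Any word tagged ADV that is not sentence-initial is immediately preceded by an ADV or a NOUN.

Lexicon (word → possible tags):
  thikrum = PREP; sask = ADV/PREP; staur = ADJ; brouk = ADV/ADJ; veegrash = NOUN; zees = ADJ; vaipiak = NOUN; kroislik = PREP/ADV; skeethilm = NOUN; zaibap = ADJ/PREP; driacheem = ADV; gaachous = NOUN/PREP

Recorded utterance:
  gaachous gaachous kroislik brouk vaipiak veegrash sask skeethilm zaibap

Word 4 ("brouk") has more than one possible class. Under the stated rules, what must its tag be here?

Candidates per position — 1:gaachous {NOUN,PREP}; 2:gaachous {NOUN,PREP}; 3:kroislik {PREP,ADV}; 4:brouk {ADV,ADJ}; 5:vaipiak {NOUN}; 6:veegrash {NOUN}; 7:sask {ADV,PREP}; 8:skeethilm {NOUN}; 9:zaibap {ADJ,PREP}.
Word 1 cannot be PREP — rule 3 would then fail for every completion. It is NOUN.
Word 9 cannot be PREP — rule 4 would then fail for every completion. It is ADJ.
Position 4: the remaining choice is settled jointly with positions 2, 3, 7 — only ADJ at position 4 is part of a tagging that satisfies every rule.
The unique satisfying tagging is: NOUN PREP PREP ADJ NOUN NOUN ADV NOUN ADJ.
Checking: rule 1 ok; rule 2 ok; rule 3 ok; rule 4 ok; rule 5 ok.

ADJ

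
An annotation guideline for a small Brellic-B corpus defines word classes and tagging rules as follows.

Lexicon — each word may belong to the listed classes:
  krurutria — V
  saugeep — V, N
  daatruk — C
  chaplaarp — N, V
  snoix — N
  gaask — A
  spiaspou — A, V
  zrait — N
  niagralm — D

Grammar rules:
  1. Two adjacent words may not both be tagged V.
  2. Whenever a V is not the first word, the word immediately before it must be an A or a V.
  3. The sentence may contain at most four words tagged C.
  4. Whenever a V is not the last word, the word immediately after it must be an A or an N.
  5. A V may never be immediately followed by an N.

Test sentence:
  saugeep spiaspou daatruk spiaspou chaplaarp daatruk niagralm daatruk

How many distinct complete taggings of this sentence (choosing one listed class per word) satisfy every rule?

2

Candidates per position — 1:saugeep {V,N}; 2:spiaspou {A,V}; 3:daatruk {C}; 4:spiaspou {A,V}; 5:chaplaarp {N,V}; 6:daatruk {C}; 7:niagralm {D}; 8:daatruk {C}.
There are 16 candidate sequences in total.
The sequences that satisfy every rule: V A C A N C D C; N A C A N C D C.
Count = 2.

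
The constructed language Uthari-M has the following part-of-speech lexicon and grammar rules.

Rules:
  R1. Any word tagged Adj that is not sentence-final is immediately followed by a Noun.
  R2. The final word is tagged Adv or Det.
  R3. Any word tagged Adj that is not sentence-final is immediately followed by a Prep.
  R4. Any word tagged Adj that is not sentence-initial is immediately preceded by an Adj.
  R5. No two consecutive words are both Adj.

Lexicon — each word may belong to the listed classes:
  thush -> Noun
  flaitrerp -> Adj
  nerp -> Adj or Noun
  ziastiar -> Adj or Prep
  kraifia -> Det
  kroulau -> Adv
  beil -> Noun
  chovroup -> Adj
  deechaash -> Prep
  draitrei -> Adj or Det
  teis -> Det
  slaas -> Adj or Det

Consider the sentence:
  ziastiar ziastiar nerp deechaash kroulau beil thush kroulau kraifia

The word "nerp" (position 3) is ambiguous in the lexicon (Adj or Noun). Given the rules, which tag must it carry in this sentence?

Candidates per position — 1:ziastiar {Adj,Prep}; 2:ziastiar {Adj,Prep}; 3:nerp {Adj,Noun}; 4:deechaash {Prep}; 5:kroulau {Adv}; 6:beil {Noun}; 7:thush {Noun}; 8:kroulau {Adv}; 9:kraifia {Det}.
Position 1: tagging it Adj would leave rule 1 unsatisfiable, so it must be Prep.
Position 2: tagging it Adj would leave rule 3 unsatisfiable, so it must be Prep.
Position 3: tagging it Adj would leave rule 1 unsatisfiable, so it must be Noun.
The only consistent sequence is: Prep Prep Noun Prep Adv Noun Noun Adv Det.
Check: rule 1 holds; rule 2 holds; rule 3 holds; rule 4 holds; rule 5 holds.

Noun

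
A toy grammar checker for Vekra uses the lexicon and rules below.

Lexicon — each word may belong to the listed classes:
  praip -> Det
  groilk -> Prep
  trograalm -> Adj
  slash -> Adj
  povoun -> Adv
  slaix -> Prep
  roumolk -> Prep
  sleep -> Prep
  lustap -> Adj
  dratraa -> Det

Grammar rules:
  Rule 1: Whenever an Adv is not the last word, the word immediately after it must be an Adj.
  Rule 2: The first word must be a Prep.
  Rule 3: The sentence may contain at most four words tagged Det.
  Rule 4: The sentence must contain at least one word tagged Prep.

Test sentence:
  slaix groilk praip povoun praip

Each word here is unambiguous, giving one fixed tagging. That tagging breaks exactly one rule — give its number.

1

Fixed tagging: Prep Prep Det Adv Det.
Rule check: R1 violated, R2 holds, R3 holds, R4 holds.
Only rule 1 fails.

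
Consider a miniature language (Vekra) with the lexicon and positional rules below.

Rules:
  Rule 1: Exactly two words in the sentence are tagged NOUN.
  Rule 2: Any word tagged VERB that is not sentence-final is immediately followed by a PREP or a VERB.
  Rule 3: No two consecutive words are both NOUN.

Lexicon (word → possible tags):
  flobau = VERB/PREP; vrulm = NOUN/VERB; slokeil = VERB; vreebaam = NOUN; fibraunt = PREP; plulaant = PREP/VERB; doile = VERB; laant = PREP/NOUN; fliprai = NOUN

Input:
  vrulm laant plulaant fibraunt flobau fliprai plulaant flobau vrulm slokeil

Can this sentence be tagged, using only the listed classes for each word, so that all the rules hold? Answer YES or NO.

YES

Candidates per position — 1:vrulm {NOUN,VERB}; 2:laant {PREP,NOUN}; 3:plulaant {PREP,VERB}; 4:fibraunt {PREP}; 5:flobau {VERB,PREP}; 6:fliprai {NOUN}; 7:plulaant {PREP,VERB}; 8:flobau {VERB,PREP}; 9:vrulm {NOUN,VERB}; 10:slokeil {VERB}.
One satisfying assignment: NOUN PREP VERB PREP PREP NOUN VERB PREP VERB VERB.
Rule-by-rule: rule 1 ok; rule 2 ok; rule 3 ok.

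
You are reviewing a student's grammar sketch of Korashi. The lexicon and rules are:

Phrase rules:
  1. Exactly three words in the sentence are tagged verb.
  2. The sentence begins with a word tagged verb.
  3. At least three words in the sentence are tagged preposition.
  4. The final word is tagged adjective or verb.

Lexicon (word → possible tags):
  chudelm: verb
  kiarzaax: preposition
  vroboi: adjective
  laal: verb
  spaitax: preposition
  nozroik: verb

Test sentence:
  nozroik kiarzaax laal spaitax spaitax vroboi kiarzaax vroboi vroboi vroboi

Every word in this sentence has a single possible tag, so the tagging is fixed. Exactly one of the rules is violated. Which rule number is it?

1

Fixed tagging: verb preposition verb preposition preposition adjective preposition adjective adjective adjective.
Applying the rules: R1 fail, R2 pass, R3 pass, R4 pass.
Only rule 1 fails.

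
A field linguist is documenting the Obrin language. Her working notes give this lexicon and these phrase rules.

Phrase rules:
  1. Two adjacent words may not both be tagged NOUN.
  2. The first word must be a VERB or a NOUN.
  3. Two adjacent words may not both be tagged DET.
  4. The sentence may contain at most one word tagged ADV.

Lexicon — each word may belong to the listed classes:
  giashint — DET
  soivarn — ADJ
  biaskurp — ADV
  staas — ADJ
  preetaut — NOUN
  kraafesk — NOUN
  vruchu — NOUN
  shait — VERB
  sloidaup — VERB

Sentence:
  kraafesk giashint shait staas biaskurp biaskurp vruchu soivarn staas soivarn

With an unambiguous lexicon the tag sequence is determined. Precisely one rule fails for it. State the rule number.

4

Fixed tagging: NOUN DET VERB ADJ ADV ADV NOUN ADJ ADJ ADJ.
Rule check: R1 ✓, R2 ✓, R3 ✓, R4 ✗.
Only rule 4 fails.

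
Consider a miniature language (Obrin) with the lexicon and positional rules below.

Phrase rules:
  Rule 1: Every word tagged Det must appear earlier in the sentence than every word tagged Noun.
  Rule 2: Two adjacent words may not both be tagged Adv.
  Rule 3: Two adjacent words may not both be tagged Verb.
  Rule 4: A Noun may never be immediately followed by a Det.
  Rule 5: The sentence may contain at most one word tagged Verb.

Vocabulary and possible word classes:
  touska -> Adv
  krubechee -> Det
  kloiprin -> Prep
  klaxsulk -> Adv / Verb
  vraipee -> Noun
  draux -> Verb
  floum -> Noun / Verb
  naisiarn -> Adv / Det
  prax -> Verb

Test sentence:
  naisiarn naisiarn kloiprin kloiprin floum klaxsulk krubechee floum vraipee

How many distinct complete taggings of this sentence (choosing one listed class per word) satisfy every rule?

Candidates per position — 1:naisiarn {Adv,Det}; 2:naisiarn {Adv,Det}; 3:kloiprin {Prep}; 4:kloiprin {Prep}; 5:floum {Noun,Verb}; 6:klaxsulk {Adv,Verb}; 7:krubechee {Det}; 8:floum {Noun,Verb}; 9:vraipee {Noun}.
There are 32 candidate sequences in total.
The sequences that satisfy every rule: Adv Det Prep Prep Verb Adv Det Noun Noun; Det Adv Prep Prep Verb Adv Det Noun Noun; Det Det Prep Prep Verb Adv Det Noun Noun.
Count = 3.

3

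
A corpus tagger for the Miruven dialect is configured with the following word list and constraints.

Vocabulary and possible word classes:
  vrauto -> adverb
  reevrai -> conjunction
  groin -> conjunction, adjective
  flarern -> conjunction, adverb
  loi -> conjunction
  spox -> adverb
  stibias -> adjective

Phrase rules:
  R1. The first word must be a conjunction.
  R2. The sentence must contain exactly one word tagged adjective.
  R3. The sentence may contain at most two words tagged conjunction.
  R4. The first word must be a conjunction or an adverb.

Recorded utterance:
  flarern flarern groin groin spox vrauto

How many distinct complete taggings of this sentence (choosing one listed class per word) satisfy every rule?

Candidates per position — 1:flarern {conjunction,adverb}; 2:flarern {conjunction,adverb}; 3:groin {conjunction,adjective}; 4:groin {conjunction,adjective}; 5:spox {adverb}; 6:vrauto {adverb}.
There are 16 candidate sequences in total.
The sequences that satisfy every rule: conjunction adverb conjunction adjective adverb adverb; conjunction adverb adjective conjunction adverb adverb.
Count = 2.

2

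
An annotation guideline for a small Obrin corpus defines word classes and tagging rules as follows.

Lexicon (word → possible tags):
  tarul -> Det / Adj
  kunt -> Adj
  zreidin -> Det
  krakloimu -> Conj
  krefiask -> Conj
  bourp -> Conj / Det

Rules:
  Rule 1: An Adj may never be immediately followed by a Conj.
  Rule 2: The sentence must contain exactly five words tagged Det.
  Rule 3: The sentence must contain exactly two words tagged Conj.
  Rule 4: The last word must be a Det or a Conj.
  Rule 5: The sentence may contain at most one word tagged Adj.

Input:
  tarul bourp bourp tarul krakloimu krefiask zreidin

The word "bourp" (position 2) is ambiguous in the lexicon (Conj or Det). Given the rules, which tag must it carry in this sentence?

Det

Candidates per position — 1:tarul {Det,Adj}; 2:bourp {Conj,Det}; 3:bourp {Conj,Det}; 4:tarul {Det,Adj}; 5:krakloimu {Conj}; 6:krefiask {Conj}; 7:zreidin {Det}.
Position 1: tagging it Adj would leave rule 2 unsatisfiable, so it must be Det.
Position 2: tagging it Conj would leave rule 2 unsatisfiable, so it must be Det.
Position 3: tagging it Conj would leave rule 2 unsatisfiable, so it must be Det.
Position 4: tagging it Adj would leave rule 1 unsatisfiable, so it must be Det.
The unique satisfying tagging is: Det Det Det Det Conj Conj Det.
Checking: rule 1 satisfied; rule 2 satisfied; rule 3 satisfied; rule 4 satisfied; rule 5 satisfied.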